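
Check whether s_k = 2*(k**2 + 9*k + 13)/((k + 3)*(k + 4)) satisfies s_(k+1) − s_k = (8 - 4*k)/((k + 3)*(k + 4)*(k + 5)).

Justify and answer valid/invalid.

s_(k+1) = 2*(9*k + (k + 1)**2 + 22)/((k + 4)*(k + 5))
s_(k+1) − s_k = 4*(2 - k)/(k**3 + 12*k**2 + 47*k + 60)
(s_(k+1) − s_k) − t_k = 0

Valid — Δs_k = t_k.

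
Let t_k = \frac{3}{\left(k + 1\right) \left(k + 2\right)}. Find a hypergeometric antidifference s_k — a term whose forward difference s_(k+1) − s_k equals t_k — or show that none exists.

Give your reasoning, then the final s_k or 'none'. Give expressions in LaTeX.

s_k = \frac{3 k}{k + 1}

Compute t_(k+1)/t_k: get (k + 1)/(k + 3).
A = k + 1, B = k + 3, C = 1.
Solve (k + 1)·f(k+1) − (k + 2)·f(k) = 1.
Bound: deg f ≤ 1.
Match coefficients ⇒ f(k) = k.
R(k) = B(k−1)·f(k)/C(k) = k*(k + 2); s_k = R·t_k = 3*k/(k + 1).
s_(k+1) − s_k = 3/(k**2 + 3*k + 2) = t_k.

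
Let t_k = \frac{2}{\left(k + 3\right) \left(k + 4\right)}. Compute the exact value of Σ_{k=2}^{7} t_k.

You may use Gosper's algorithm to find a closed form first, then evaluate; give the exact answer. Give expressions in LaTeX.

t_(k+1)/t_k = (k + 3)/(k + 5).
A = k + 3, B = k + 5, C = 1.
Need (k + 3)·f(k+1) − (k + 4)·f(k) = 1.
Bound: deg f ≤ 1.
Coefficient equations give f(k) = k/3.
Get s_k = R·t_k = 2*k/(3*(k + 3)) with R(k) = B(k−1)f(k)/C(k) = k*(k + 4)/3.
Verify: 2/(k**2 + 7*k + 12) matches t_k.
Telescoping: Σ = s_(8) − s_(2) = 16/33 − (4/15) = 12/55.

Σ = 12/55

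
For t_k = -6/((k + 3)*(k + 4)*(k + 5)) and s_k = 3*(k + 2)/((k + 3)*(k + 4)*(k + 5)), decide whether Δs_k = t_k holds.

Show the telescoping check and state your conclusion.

Invalid: residual 27/(k**4 + 18*k**3 + 119*k**2 + 342*k + 360) ≠ 0.

s_(k+1) = 3*(k + 3)/((k + 4)*(k + 5)*(k + 6))
s_(k+1) − s_k = 3*(-2*k - 3)/(k**4 + 18*k**3 + 119*k**2 + 342*k + 360)
(s_(k+1) − s_k) − t_k = 27/(k**4 + 18*k**3 + 119*k**2 + 342*k + 360)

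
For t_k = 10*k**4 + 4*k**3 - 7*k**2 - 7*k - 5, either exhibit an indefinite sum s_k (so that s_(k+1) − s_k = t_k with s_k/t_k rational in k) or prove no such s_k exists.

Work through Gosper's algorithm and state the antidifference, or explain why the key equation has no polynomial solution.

s_k = k*(2*k**4 - 4*k**3 - k**2 + k - 3)

r(k) = (10*k**4 + 44*k**3 + 65*k**2 + 31*k - 5)/(10*k**4 + 4*k**3 - 7*k**2 - 7*k - 5) after simplifying.
Factor: A=1; B=1; C=k**4 + 2*k**3/5 - 7*k**2/10 - 7*k/10 - 1/2.
Solve (1)·f(k+1) − (1)·f(k) = k**4 + 2*k**3/5 - 7*k**2/10 - 7*k/10 - 1/2.
d = 5 from the (0,0,4) case.
Match coefficients ⇒ f(k) = k*(2*k**4 - 4*k**3 - k**2 + k - 3)/10.
So s_k = (B(k−1)f/C)·t_k = (k*(2*k**4 - 4*k**3 - k**2 + k - 3)/(10*k**4 + 4*k**3 - 7*k**2 - 7*k - 5))·t_k = k*(2*k**4 - 4*k**3 - k**2 + k - 3).
Δs = 10*k**4 + 4*k**3 - 7*k**2 - 7*k - 5, as required.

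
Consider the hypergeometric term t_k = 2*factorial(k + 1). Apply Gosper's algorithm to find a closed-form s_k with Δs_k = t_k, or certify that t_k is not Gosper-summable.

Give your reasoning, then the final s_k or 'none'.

Compute t_(k+1)/t_k: get k + 2.
A = k + 2, B = 1, C = 1.
f must satisfy (k + 2)·f(k+1) − (1)·f(k) = 1.
Degrees (1,0,0) ⇒ d ≤ -1.
d = -1 < 0 ⇒ no nonzero polynomial f; not summable.

none (Gosper's algorithm certifies no s_k)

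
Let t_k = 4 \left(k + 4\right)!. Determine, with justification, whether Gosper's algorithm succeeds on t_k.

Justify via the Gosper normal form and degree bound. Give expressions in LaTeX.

t_(k+1)/t_k = k + 5.
A = k + 5, B = 1, C = 1.
Solve (k + 5)·f(k+1) − (1)·f(k) = 1.
Bound: deg f ≤ -1.
d = -1 < 0 ⇒ no nonzero polynomial f; not summable.

No — negative degree bound, so no certificate f.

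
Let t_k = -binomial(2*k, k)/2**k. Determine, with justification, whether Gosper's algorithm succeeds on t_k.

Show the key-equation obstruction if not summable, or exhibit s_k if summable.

Step 1: r(k) = (2*k + 1)/(k + 1).
Take A(k)=2*k + 1, B(k)=k + 1, C(k)=1.
Need (2*k + 1)·f(k+1) − (k)·f(k) = 1.
From deg A=1, deg B=1, deg C=0: d=-1.
d = -1 < 0 ⇒ no nonzero polynomial f; not summable.

No — negative degree bound, so no certificate f.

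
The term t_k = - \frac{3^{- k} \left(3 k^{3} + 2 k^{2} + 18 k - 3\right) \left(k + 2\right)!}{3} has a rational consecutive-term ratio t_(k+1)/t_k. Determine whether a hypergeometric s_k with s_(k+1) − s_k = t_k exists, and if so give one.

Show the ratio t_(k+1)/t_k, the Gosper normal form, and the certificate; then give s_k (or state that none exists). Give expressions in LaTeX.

Step 1: r(k) = (3*k**4 + 20*k**3 + 64*k**2 + 113*k + 60)/(3*(3*k**3 + 2*k**2 + 18*k - 3)).
Normal form (A,B,C) = (k/3 + 1, 1, k**3 + 2*k**2/3 + 6*k - 1).
Key eq: (k/3 + 1)·f(k+1) = (1)·f(k) + (k**3 + 2*k**2/3 + 6*k - 1).
Degrees (1,0,3) ⇒ d ≤ 2.
Solve for f: f(k) = (k - 1)*(3*k - 1) (degree 2 ≤ 2).
R(k) = B(k−1)·f(k)/C(k) = 3*(k - 1)*(3*k - 1)/(3*k**3 + 2*k**2 + 18*k - 3); s_k = R·t_k = -(k - 1)*(3*k - 1)*factorial(k + 2)/3**k.
Δs = -(3*k**3 + 2*k**2 + 18*k - 3)*factorial(k + 2)/(3*3**k), as required.

s_k = - 3^{- k} \left(k - 1\right) \left(3 k - 1\right) \left(k + 2\right)!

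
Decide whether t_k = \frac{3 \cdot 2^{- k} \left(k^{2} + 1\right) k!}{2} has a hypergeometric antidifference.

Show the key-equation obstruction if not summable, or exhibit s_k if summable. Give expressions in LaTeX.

The ratio is (k + 1)*((k + 1)**2 + 1)/(2*(k**2 + 1)).
So A=k/2 + 1/2 and B=1, with C=k**2 + 1.
Key eq: (k/2 + 1/2)·f(k+1) = (1)·f(k) + (k**2 + 1).
Degrees (1,0,2) ⇒ d ≤ 1.
Match coefficients ⇒ f(k) = 2*k.
R(k) = B(k−1)·f(k)/C(k) = 2*k/(k**2 + 1); s_k = R·t_k = 3*k*factorial(k)/2**k.
Check: Δs_k = 3*(k**2 + 1)*factorial(k)/(2*2**k). ✓

Yes. s_k = 3 \cdot 2^{- k} k k!.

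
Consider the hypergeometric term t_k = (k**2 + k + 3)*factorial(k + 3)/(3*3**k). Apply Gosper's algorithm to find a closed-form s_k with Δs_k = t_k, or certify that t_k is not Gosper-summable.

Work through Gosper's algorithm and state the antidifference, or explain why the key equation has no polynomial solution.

Compute t_(k+1)/t_k: get (k + 4)*(k + (k + 1)**2 + 4)/(3*(k**2 + k + 3)).
So A=k/3 + 4/3 and B=1, with C=k**2 + k + 3.
Set up (k/3 + 4/3)·f(k+1) − (1)·f(k) − (k**2 + k + 3) = 0.
d = 1 from the (1,0,2) case.
Solve for f: f(k) = 3*(k - 1) (degree 1 ≤ 1).
Then R = B(k−1)f/C = 3*(k - 1)/(k**2 + k + 3), so s_k = R(k)·t_k = (k - 1)*factorial(k + 3)/3**k.
Check: Δs_k = (k**2 + k + 3)*factorial(k + 3)/(3*3**k). ✓

s_k = (k - 1)*factorial(k + 3)/3**k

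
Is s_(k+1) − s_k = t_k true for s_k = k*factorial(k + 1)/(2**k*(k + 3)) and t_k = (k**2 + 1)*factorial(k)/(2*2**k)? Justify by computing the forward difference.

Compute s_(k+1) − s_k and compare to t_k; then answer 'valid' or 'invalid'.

s_(k+1) = (k + 1)*factorial(k + 2)/(2*2**k*(k + 4))
s_(k+1) − s_k = (k**3 + 4*k**2 + 3*k + 6)*factorial(k + 1)/(2*2**k*(k + 3)*(k + 4))
(s_(k+1) − s_k) − t_k = -(k**3 + 3*k**2 - k + 3)*factorial(k)/(2**k*(k + 3)*(k + 4))

Invalid: residual -(k**3 + 3*k**2 - k + 3)*factorial(k)/(2**k*(k + 3)*(k + 4)) ≠ 0.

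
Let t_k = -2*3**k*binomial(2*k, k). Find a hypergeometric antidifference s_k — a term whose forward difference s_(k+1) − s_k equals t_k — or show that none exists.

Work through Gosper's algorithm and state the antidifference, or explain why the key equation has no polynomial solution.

not Gosper-summable; s_k does not exist

r(k) = 6*(2*k + 1)/(k + 1) after simplifying.
Factor: A=12*k + 6; B=k + 1; C=1.
Solve (12*k + 6)·f(k+1) − (k)·f(k) = 1.
Bound: deg f ≤ -1.
deg f ≤ -1 is impossible — no certificate.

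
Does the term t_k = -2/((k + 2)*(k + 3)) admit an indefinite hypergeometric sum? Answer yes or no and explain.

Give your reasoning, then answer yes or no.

Yes. s_k = -k/(k + 2).

Step 1: r(k) = (k + 2)/(k + 4).
A = k + 2, B = k + 4, C = 1.
Set up (k + 2)·f(k+1) − (k + 3)·f(k) − (1) = 0.
From deg A=1, deg B=1, deg C=0: d=1.
Coefficient equations give f(k) = k/2.
So s_k = (B(k−1)f/C)·t_k = (k*(k + 3)/2)·t_k = -k/(k + 2).
s_(k+1) − s_k = -2/(k**2 + 5*k + 6) = t_k.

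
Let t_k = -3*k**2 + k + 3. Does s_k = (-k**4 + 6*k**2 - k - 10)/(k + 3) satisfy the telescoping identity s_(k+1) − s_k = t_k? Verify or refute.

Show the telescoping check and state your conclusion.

Invalid: residual 2*(k**3 + 5*k**2 - 2*k - 7)/(k**2 + 7*k + 12) ≠ 0.

s_(k+1) = (-k**4 - 4*k**3 + 7*k - 6)/(k + 4)
s_(k+1) − s_k = (-3*k**4 - 18*k**3 - 16*k**2 + 29*k + 22)/(k**2 + 7*k + 12)
(s_(k+1) − s_k) − t_k = 2*(k**3 + 5*k**2 - 2*k - 7)/(k**2 + 7*k + 12)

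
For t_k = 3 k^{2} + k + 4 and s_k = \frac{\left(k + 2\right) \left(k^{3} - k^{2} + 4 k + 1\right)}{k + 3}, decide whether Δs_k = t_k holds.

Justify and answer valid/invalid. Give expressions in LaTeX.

Invalid: residual \frac{- 2 k^{3} - 11 k^{2} - 3 k - 11}{k^{2} + 7 k + 12} ≠ 0.

s_(k+1) = (k + 3)*(4*k + (k + 1)**3 - (k + 1)**2 + 5)/(k + 4)
s_(k+1) − s_k = (3*k**4 + 20*k**3 + 36*k**2 + 37*k + 37)/(k**2 + 7*k + 12)
(s_(k+1) − s_k) − t_k = (-2*k**3 - 11*k**2 - 3*k - 11)/(k**2 + 7*k + 12)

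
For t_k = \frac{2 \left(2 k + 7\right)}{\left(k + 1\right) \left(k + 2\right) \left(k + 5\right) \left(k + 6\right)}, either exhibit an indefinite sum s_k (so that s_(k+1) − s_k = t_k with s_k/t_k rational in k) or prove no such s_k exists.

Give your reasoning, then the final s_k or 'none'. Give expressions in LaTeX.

Compute t_(k+1)/t_k: get (k + 1)*(k + 5)*(2*k + 9)/((k + 3)*(k + 7)*(2*k + 7)).
So A=k + 1 and B=k + 7, with C=k**3 + 21*k**2/2 + 73*k/2 + 42.
f must satisfy (k + 1)·f(k+1) − (k + 6)·f(k) = k**3 + 21*k**2/2 + 73*k/2 + 42.
deg f ≤ 5 (via 1,1,3).
Coefficient equations give f(k) = k*(k + 2)*(k + 3)*(k + 4)*(k + 6)/10.
Then R = B(k−1)f/C = k*(k + 2)*(k + 6)**2/(5*(2*k + 7)), so s_k = R(k)·t_k = 2*k*(k + 6)/(5*(k**2 + 6*k + 5)).
Check: Δs_k = 2*(2*k + 7)/(k**4 + 14*k**3 + 65*k**2 + 112*k + 60). ✓

s_k = \frac{2 k \left(k + 6\right)}{5 \left(k^{2} + 6 k + 5\right)}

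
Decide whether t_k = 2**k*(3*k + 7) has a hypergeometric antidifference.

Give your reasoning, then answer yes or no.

Compute t_(k+1)/t_k: get 2*(3*k + 10)/(3*k + 7).
So A=2 and B=1, with C=k + 7/3.
Set up (2)·f(k+1) − (1)·f(k) − (k + 7/3) = 0.
deg f ≤ 1 (via 0,0,1).
A polynomial solution: f(k) = (3*k + 1)/3.
Get s_k = R·t_k = 2**k*(3*k + 1) with R(k) = B(k−1)f(k)/C(k) = (3*k + 1)/(3*k + 7).
Check: Δs_k = 2**k*(3*k + 7). ✓

Yes. s_k = 2**k*(3*k + 1).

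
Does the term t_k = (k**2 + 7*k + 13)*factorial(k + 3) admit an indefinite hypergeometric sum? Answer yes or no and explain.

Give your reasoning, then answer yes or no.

Yes. s_k = (k + 3)*factorial(k + 3).

Ratio r(k) = (k + 4)*(7*k + (k + 1)**2 + 20)/(k**2 + 7*k + 13).
Take A(k)=k + 4, B(k)=1, C(k)=k**2 + 7*k + 13.
Need (k + 4)·f(k+1) − (1)·f(k) = k**2 + 7*k + 13.
From deg A=1, deg B=0, deg C=2: d=1.
Solving with deg f ≤ 1: f(k) = k + 3.
R(k) = B(k−1)·f(k)/C(k) = (k + 3)/(k**2 + 7*k + 13); s_k = R·t_k = (k + 3)*factorial(k + 3).
s_(k+1) − s_k = (k**2 + 7*k + 13)*factorial(k + 3) = t_k.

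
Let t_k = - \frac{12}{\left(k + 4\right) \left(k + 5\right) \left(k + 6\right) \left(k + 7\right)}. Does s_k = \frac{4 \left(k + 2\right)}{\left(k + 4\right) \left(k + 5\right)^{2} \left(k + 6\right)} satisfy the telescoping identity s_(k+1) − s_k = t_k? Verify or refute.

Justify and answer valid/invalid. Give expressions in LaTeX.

s_(k+1) = 4*(k + 3)/((k + 5)*(k + 6)**2*(k + 7))
s_(k+1) − s_k = 12*(-k**2 - 7*k - 8)/(k**6 + 33*k**5 + 451*k**4 + 3267*k**3 + 13228*k**2 + 28380*k + 25200)
(s_(k+1) − s_k) − t_k = 24*(2*k + 11)/(k**6 + 33*k**5 + 451*k**4 + 3267*k**3 + 13228*k**2 + 28380*k + 25200)

Invalid: residual \frac{24 \left(2 k + 11\right)}{k^{6} + 33 k^{5} + 451 k^{4} + 3267 k^{3} + 13228 k^{2} + 28380 k + 25200} ≠ 0.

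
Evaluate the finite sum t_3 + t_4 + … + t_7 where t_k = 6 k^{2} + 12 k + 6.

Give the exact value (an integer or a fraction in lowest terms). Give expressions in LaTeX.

Σ = 1140

t_(k+1)/t_k = (k**2 + 4*k + 4)/(k**2 + 2*k + 1).
A = 1, B = 1, C = k**2 + 2*k + 1.
Solve (1)·f(k+1) − (1)·f(k) = k**2 + 2*k + 1.
From deg A=0, deg B=0, deg C=2: d=3.
Match coefficients ⇒ f(k) = k*(k + 1)*(2*k + 1)/6.
Then R = B(k−1)f/C = k*(2*k + 1)/(6*(k + 1)), so s_k = R(k)·t_k = k*(2*k**2 + 3*k + 1).
Δs = 6*k**2 + 12*k + 6, as required.
Telescoping: Σ = s_(8) − s_(3) = 1224 − (84) = 1140.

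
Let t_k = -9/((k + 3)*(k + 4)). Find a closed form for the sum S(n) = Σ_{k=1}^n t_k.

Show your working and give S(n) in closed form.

The ratio is (k + 3)/(k + 5).
Gosper form: A/B · C(k+1)/C(k) with A=k + 3, B=k + 5, C=1.
Solve (k + 3)·f(k+1) − (k + 4)·f(k) = 1.
Degrees (1,1,0) ⇒ d ≤ 1.
A polynomial solution: f(k) = k/3.
Then R = B(k−1)f/C = k*(k + 4)/3, so s_k = R(k)·t_k = -3*k/(k + 3).
Verify: -9/(k**2 + 7*k + 12) matches t_k.
Evaluate: s_(n+1) = 3*(-n - 1)/(n + 4); subtract s_(1) = -3/4 ⇒ S(n) = -9*n/(4*n + 16).

S(n) = -9*n/(4*n + 16)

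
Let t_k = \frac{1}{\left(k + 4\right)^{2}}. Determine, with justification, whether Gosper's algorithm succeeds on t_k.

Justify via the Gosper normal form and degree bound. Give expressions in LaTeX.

The ratio is (k + 4)**2/(k + 5)**2.
So A=k**2 + 8*k + 16 and B=k**2 + 10*k + 25, with C=1.
Need (k**2 + 8*k + 16)·f(k+1) − (k**2 + 8*k + 16)·f(k) = 1.
d = 0 from the (2,2,0) case.
Write f(k) = c0. Then LHS − RHS = -1, requiring -1 = 0: contradictory. No certificate.

No — the linear system for f has no solution.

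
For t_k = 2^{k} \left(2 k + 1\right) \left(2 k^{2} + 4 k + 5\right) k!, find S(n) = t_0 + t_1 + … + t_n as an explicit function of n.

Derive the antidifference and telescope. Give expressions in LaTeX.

S(n) = 4 \cdot 2^{n} n^{3} n! + 12 \cdot 2^{n} n^{2} n! + 14 \cdot 2^{n} n n! + 6 \cdot 2^{n} n! - 1

Step 1: r(k) = 2*(4*k**4 + 26*k**3 + 68*k**2 + 79*k + 33)/(4*k**3 + 10*k**2 + 14*k + 5).
A = 2*k + 2, B = 1, C = k**3 + 5*k**2/2 + 7*k/2 + 5/4.
f must satisfy (2*k + 2)·f(k+1) − (1)·f(k) = k**3 + 5*k**2/2 + 7*k/2 + 5/4.
Bound: deg f ≤ 2.
Solving with deg f ≤ 2: f(k) = (2*k**2 + 1)/4.
Certificate R = B(k−1)f/C = (2*k**2 + 1)/((2*k + 1)*(2*k**2 + 4*k + 5)) gives s_k = 2**k*(2*k**2 + 1)*factorial(k).
s_(k+1) − s_k = 2**k*(2*k + 1)*(2*k**2 + 4*k + 5)*factorial(k) = t_k.
Telescope: S(n) = s_(n+1) − s_(0) = 2**(n + 1)*(2*n**2 + 4*n + 3)*factorial(n + 1) − (1) = 4*2**n*n**3*factorial(n) + 12*2**n*n**2*factorial(n) + 14*2**n*n*factorial(n) + 6*2**n*factorial(n) - 1.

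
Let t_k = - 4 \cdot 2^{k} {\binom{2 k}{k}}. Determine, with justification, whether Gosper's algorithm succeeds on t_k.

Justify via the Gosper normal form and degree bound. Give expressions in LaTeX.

Ratio r(k) = 4*(2*k + 1)/(k + 1).
So A=8*k + 4 and B=k + 1, with C=1.
f must satisfy (8*k + 4)·f(k+1) − (k)·f(k) = 1.
Bound: deg f ≤ -1.
Bound -1 < 0, so the key equation has no polynomial solution.

No — negative degree bound, so no certificate f.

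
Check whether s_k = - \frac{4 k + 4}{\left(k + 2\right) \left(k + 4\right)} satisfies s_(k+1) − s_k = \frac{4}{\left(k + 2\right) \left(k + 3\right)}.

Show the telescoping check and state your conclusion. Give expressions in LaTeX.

s_(k+1) = 4*(-k - 2)/((k + 3)*(k + 5))
s_(k+1) − s_k = 4*(k**2 + 3*k - 1)/(k**4 + 14*k**3 + 71*k**2 + 154*k + 120)
(s_(k+1) − s_k) − t_k = 12*(-2*k - 7)/(k**4 + 14*k**3 + 71*k**2 + 154*k + 120)

Invalid: residual \frac{12 \left(- 2 k - 7\right)}{k^{4} + 14 k^{3} + 71 k^{2} + 154 k + 120} ≠ 0.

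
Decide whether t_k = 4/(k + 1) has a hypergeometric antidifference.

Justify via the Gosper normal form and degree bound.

Ratio r(k) = (k + 1)/(k + 2).
So A=k + 1 and B=k + 2, with C=1.
Key eq: (k + 1)·f(k+1) = (k + 1)·f(k) + (1).
d = 0 from the (1,1,0) case.
f = c0 ⇒ A·f(k+1) − B(k−1)·f(k) − C = -1. The system {-1 = 0} is inconsistent; no antidifference.

No. Not Gosper-summable.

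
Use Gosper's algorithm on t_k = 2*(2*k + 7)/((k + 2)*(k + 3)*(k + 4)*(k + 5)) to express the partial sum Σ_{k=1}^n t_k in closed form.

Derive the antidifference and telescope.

S(n) = 2*n*(n + 8)/(15*(n**2 + 8*n + 15))

Compute t_(k+1)/t_k: get (k + 2)*(2*k + 9)/((k + 6)*(2*k + 7)).
Gosper form: A/B · C(k+1)/C(k) with A=k + 2, B=k + 6, C=k + 7/2.
Solve (k + 2)·f(k+1) − (k + 5)·f(k) = k + 7/2.
deg f ≤ 3 (via 1,1,1).
Solve for f: f(k) = k*(k + 3)*(k + 6)/16 (degree 3 ≤ 3).
R(k) = B(k−1)·f(k)/C(k) = k*(k + 3)*(k + 5)*(k + 6)/(8*(2*k + 7)); s_k = R·t_k = k*(k + 6)/(4*(k**2 + 6*k + 8)).
s_(k+1) − s_k = 2*(2*k + 7)/(k**4 + 14*k**3 + 71*k**2 + 154*k + 120) = t_k.
Σ_(k=1)^n t_k = s_(n+1) − s_(1) = ((n**2 + 8*n + 7)/(4*(n**2 + 8*n + 15))) − (7/60), i.e. 2*n*(n + 8)/(15*(n**2 + 8*n + 15)).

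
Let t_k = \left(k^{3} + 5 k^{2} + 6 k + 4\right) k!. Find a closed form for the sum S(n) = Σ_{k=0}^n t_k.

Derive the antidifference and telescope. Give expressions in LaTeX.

Compute t_(k+1)/t_k: get (k**4 + 9*k**3 + 27*k**2 + 35*k + 16)/(k**3 + 5*k**2 + 6*k + 4).
Normal form (A,B,C) = (k + 1, 1, k**3 + 5*k**2 + 6*k + 4).
Set up (k + 1)·f(k+1) − (1)·f(k) − (k**3 + 5*k**2 + 6*k + 4) = 0.
deg f ≤ 2 (via 1,0,3).
Coefficient equations give f(k) = k*(k + 3).
R(k) = B(k−1)·f(k)/C(k) = k*(k + 3)/(k**3 + 5*k**2 + 6*k + 4); s_k = R·t_k = k*(k + 3)*factorial(k).
Δs = (k**3 + 5*k**2 + 6*k + 4)*factorial(k), as required.
Σ_(k=0)^n t_k = s_(n+1) − s_(0) = ((n + 1)*(n + 4)*factorial(n + 1)) − (0), i.e. (n + 1)*(n + 4)*factorial(n + 1).

S(n) = \left(n + 1\right) \left(n + 4\right) \left(n + 1\right)!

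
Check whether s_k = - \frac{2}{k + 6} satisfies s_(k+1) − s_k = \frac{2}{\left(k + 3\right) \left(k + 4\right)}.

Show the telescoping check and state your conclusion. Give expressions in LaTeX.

Invalid: residual \frac{12 \left(- k - 5\right)}{k^{4} + 20 k^{3} + 145 k^{2} + 450 k + 504} ≠ 0.

s_(k+1) = -2/(k + 7)
s_(k+1) − s_k = 2/((k + 6)*(k + 7))
(s_(k+1) − s_k) − t_k = 12*(-k - 5)/(k**4 + 20*k**3 + 145*k**2 + 450*k + 504)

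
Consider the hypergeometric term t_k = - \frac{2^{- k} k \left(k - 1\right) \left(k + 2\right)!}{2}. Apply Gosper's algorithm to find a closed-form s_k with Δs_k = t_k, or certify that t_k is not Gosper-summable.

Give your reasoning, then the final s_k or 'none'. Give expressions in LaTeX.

s_k = - 2^{- k} \left(k - 3\right) \left(k + 2\right)!

Compute t_(k+1)/t_k: get (k + 1)*(k + 3)/(2*(k - 1)).
Take A(k)=k/2 + 3/2, B(k)=1, C(k)=k**2 - k.
Key eq: (k/2 + 3/2)·f(k+1) = (1)·f(k) + (k**2 - k).
Degrees (1,0,2) ⇒ d ≤ 1.
Solving with deg f ≤ 1: f(k) = 2*(k - 3).
So s_k = (B(k−1)f/C)·t_k = (2*(k - 3)/(k*(k - 1)))·t_k = -(k - 3)*factorial(k + 2)/2**k.
Check: Δs_k = -k*(k - 1)*factorial(k + 2)/(2*2**k). ✓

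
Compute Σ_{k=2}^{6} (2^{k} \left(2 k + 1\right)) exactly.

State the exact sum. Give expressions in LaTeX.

Σ = 1404

Step 1: r(k) = 2*(2*k + 3)/(2*k + 1).
Take A(k)=2, B(k)=1, C(k)=k + 1/2.
f must satisfy (2)·f(k+1) − (1)·f(k) = k + 1/2.
deg f ≤ 1 (via 0,0,1).
Solve for f: f(k) = (2*k - 3)/2 (degree 1 ≤ 1).
Then R = B(k−1)f/C = (2*k - 3)/(2*k + 1), so s_k = R(k)·t_k = 2**k*(2*k - 3).
s_(k+1) − s_k = 2**k*(2*k + 1) = t_k.
Telescoping: Σ = s_(7) − s_(2) = 1408 − (4) = 1404.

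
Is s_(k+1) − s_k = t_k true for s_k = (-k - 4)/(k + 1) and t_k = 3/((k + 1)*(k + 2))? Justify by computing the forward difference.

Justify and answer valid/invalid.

s_(k+1) = (-k - 5)/(k + 2)
s_(k+1) − s_k = 3/(k**2 + 3*k + 2)
(s_(k+1) − s_k) − t_k = 0

Valid: the claim telescopes to t_k.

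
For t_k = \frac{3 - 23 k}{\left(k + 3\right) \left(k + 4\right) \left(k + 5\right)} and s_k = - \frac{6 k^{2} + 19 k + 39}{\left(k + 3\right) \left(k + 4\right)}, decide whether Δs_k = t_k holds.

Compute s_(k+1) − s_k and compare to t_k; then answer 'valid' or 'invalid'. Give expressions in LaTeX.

s_(k+1) = (-19*k - 6*(k + 1)**2 - 58)/((k + 4)*(k + 5))
s_(k+1) − s_k = (3 - 23*k)/(k**3 + 12*k**2 + 47*k + 60)
(s_(k+1) − s_k) − t_k = 0

valid (s_(k+1) − s_k reduces to t_k)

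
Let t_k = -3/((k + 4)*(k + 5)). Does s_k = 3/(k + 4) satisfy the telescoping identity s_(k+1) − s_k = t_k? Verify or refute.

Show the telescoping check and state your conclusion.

s_(k+1) = 3/(k + 5)
s_(k+1) − s_k = -3/((k + 4)*(k + 5))
(s_(k+1) − s_k) − t_k = 0

Valid: the claim telescopes to t_k.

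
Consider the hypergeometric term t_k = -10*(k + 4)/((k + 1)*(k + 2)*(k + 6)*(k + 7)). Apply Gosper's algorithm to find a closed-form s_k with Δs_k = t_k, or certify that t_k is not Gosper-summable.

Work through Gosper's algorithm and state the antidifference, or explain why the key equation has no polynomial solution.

t_(k+1)/t_k = (k + 1)*(k + 5)*(k + 6)/((k + 3)*(k + 4)*(k + 8)).
Take A(k)=k + 1, B(k)=k + 8, C(k)=k**4 + 16*k**3 + 95*k**2 + 248*k + 240.
Need (k + 1)·f(k+1) − (k + 7)·f(k) = k**4 + 16*k**3 + 95*k**2 + 248*k + 240.
d = 6 from the (1,1,4) case.
Coefficient equations give f(k) = k*(k + 2)*(k + 3)*(k + 4)*(k + 5)*(k + 7)/12.
Then R = B(k−1)f/C = k*(k + 2)*(k + 7)**2/(12*(k + 4)), so s_k = R(k)·t_k = 5*k*(-k - 7)/(6*(k**2 + 7*k + 6)).
Check: Δs_k = 10*(-k - 4)/(k**4 + 16*k**3 + 83*k**2 + 152*k + 84). ✓

s_k = 5*k*(-k - 7)/(6*(k**2 + 7*k + 6))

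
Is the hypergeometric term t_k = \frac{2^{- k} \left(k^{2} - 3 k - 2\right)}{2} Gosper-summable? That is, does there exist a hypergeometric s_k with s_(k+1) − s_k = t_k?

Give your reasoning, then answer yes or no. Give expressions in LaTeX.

Yes. s_k = 2^{- k} \left(- k^{2} + k + 2\right).

The ratio is (k**2 - k - 4)/(2*(k**2 - 3*k - 2)).
Normal form (A,B,C) = (1/2, 1, k**2 - 3*k - 2).
Solve (1/2)·f(k+1) − (1)·f(k) = k**2 - 3*k - 2.
deg f ≤ 2 (via 0,0,2).
Match coefficients ⇒ f(k) = -2*(k - 2)*(k + 1).
So s_k = (B(k−1)f/C)·t_k = (-2*(k - 2)*(k + 1)/(k**2 - 3*k - 2))·t_k = (-k**2 + k + 2)/2**k.
Check: Δs_k = (k**2 - 3*k - 2)/(2*2**k). ✓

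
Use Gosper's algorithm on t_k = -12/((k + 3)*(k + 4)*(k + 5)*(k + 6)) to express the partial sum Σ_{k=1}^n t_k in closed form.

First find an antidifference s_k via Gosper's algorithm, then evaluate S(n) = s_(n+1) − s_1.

Ratio r(k) = (k + 3)/(k + 7).
So A=k + 3 and B=k + 7, with C=1.
Solve (k + 3)·f(k+1) − (k + 6)·f(k) = 1.
Degrees (1,1,0) ⇒ d ≤ 3.
Coefficient equations give f(k) = k*(k**2 + 12*k + 47)/180.
So s_k = (B(k−1)f/C)·t_k = (k*(k + 6)*(k**2 + 12*k + 47)/180)·t_k = k*(-k**2 - 12*k - 47)/(15*(k + 3)*(k + 4)*(k + 5)).
Verify: -12/(k**4 + 18*k**3 + 119*k**2 + 342*k + 360) matches t_k.
s_(n+1) = (-n**3 - 15*n**2 - 74*n - 60)/(15*(n**3 + 15*n**2 + 74*n + 120)) and s_(1) = -1/30, so S(n) = n*(-n**2 - 15*n - 74)/(30*(n**3 + 15*n**2 + 74*n + 120)).

S(n) = n*(-n**2 - 15*n - 74)/(30*(n**3 + 15*n**2 + 74*n + 120))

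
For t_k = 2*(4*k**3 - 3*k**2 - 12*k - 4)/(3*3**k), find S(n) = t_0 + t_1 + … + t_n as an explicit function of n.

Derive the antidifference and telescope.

S(n) = (-6*3**n - 4*n**3 - 15*n**2 - 15*n - 2)/(3*3**n)

The ratio is (4*k**3 + 9*k**2 - 6*k - 15)/(3*(4*k**3 - 3*k**2 - 12*k - 4)).
Normal form (A,B,C) = (1/3, 1, k**3 - 3*k**2/4 - 3*k - 1).
Need (1/3)·f(k+1) − (1)·f(k) = k**3 - 3*k**2/4 - 3*k - 1.
Bound: deg f ≤ 3.
Solving with deg f ≤ 3: f(k) = -3*(k + 1)*(4*k**2 - k - 2)/8.
R(k) = B(k−1)·f(k)/C(k) = -3*(k + 1)*(4*k**2 - k - 2)/(2*(4*k**3 - 3*k**2 - 12*k - 4)); s_k = R·t_k = (-4*k**3 - 3*k**2 + 3*k + 2)/3**k.
Check: Δs_k = 2*(4*k**3 - 3*k**2 - 12*k - 4)/(3*3**k). ✓
s_(n+1) = 3**(-n - 1)*(-4*n**3 - 15*n**2 - 15*n - 2) and s_(0) = 2, so S(n) = (-6*3**n - 4*n**3 - 15*n**2 - 15*n - 2)/(3*3**n).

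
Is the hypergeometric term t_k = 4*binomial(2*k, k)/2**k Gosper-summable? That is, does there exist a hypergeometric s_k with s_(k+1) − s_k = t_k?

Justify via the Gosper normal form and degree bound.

No — key equation has no polynomial f.

Compute t_(k+1)/t_k: get (2*k + 1)/(k + 1).
Factor: A=2*k + 1; B=k + 1; C=1.
Need (2*k + 1)·f(k+1) − (k)·f(k) = 1.
d = -1 from the (1,1,0) case.
Bound -1 < 0, so the key equation has no polynomial solution.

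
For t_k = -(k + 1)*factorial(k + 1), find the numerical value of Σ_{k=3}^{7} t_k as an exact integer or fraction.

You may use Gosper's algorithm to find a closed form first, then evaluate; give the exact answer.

Step 1: r(k) = (k + 2)**2/(k + 1).
Take A(k)=k + 2, B(k)=1, C(k)=k + 1.
Set up (k + 2)·f(k+1) − (1)·f(k) − (k + 1) = 0.
d = 0 from the (1,0,1) case.
A polynomial solution: f(k) = 1.
Certificate R = B(k−1)f/C = 1/(k + 1) gives s_k = -factorial(k + 1).
Check: Δs_k = -(k + 1)*factorial(k + 1). ✓
Telescoping: Σ = s_(8) − s_(3) = -362880 − (-24) = -362856.

Σ = -362856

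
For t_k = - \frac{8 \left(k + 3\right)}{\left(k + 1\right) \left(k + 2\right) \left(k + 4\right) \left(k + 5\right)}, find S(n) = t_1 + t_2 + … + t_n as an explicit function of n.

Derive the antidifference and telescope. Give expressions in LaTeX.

S(n) = \frac{2 n \left(- n - 7\right)}{5 \left(n^{2} + 7 n + 10\right)}

Step 1: r(k) = (k + 1)*(k + 4)**2/((k + 3)**2*(k + 6)).
Normal form (A,B,C) = (k + 1, k + 6, k**2 + 6*k + 9).
Key eq: (k + 1)·f(k+1) = (k + 5)·f(k) + (k**2 + 6*k + 9).
d = 4 from the (1,1,2) case.
A polynomial solution: f(k) = k*(k + 2)*(k + 3)*(k + 5)/8.
R(k) = B(k−1)·f(k)/C(k) = k*(k + 2)*(k + 5)**2/(8*(k + 3)); s_k = R·t_k = k*(-k - 5)/(k**2 + 5*k + 4).
Verify: 8*(-k - 3)/(k**4 + 12*k**3 + 49*k**2 + 78*k + 40) matches t_k.
Σ_(k=1)^n t_k = s_(n+1) − s_(1) = ((-n**2 - 7*n - 6)/(n**2 + 7*n + 10)) − (-3/5), i.e. 2*n*(-n - 7)/(5*(n**2 + 7*n + 10)).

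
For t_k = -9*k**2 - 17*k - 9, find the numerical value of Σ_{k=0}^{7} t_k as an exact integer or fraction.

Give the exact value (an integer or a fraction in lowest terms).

Σ = -1808

Compute t_(k+1)/t_k: get (9*k**2 + 35*k + 35)/(9*k**2 + 17*k + 9).
Gosper form: A/B · C(k+1)/C(k) with A=1, B=1, C=k**2 + 17*k/9 + 1.
Set up (1)·f(k+1) − (1)·f(k) − (k**2 + 17*k/9 + 1) = 0.
deg f ≤ 3 (via 0,0,2).
Solving with deg f ≤ 3: f(k) = k*(3*k**2 + 4*k + 2)/9.
Certificate R = B(k−1)f/C = k*(3*k**2 + 4*k + 2)/(9*k**2 + 17*k + 9) gives s_k = k*(-3*k**2 - 4*k - 2).
Check: Δs_k = -9*k**2 - 17*k - 9. ✓
Evaluate s at k=8 and k=0: -1808 and 0; difference -1808.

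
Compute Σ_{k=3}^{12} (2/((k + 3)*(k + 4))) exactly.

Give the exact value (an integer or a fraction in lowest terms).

Σ = 5/24

t_(k+1)/t_k = (k + 3)/(k + 5).
So A=k + 3 and B=k + 5, with C=1.
Set up (k + 3)·f(k+1) − (k + 4)·f(k) − (1) = 0.
Degrees (1,1,0) ⇒ d ≤ 1.
Solve for f: f(k) = k/3 (degree 1 ≤ 1).
R(k) = B(k−1)·f(k)/C(k) = k*(k + 4)/3; s_k = R·t_k = 2*k/(3*(k + 3)).
s_(k+1) − s_k = 2/(k**2 + 7*k + 12) = t_k.
Telescoping: Σ = s_(13) − s_(3) = 13/24 − (1/3) = 5/24.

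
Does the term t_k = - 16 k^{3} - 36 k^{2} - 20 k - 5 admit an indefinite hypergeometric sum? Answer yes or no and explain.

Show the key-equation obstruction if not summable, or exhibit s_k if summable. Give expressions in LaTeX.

t_(k+1)/t_k = (16*k**3 + 84*k**2 + 140*k + 77)/(16*k**3 + 36*k**2 + 20*k + 5).
Take A(k)=1, B(k)=1, C(k)=k**3 + 9*k**2/4 + 5*k/4 + 5/16.
Solve (1)·f(k+1) − (1)·f(k) = k**3 + 9*k**2/4 + 5*k/4 + 5/16.
Degrees (0,0,3) ⇒ d ≤ 4.
Solving with deg f ≤ 4: f(k) = k*(4*k**3 + 4*k**2 - 4*k + 1)/16.
Then R = B(k−1)f/C = k*(4*k**3 + 4*k**2 - 4*k + 1)/(16*k**3 + 36*k**2 + 20*k + 5), so s_k = R(k)·t_k = k*(-4*k**3 - 4*k**2 + 4*k - 1).
Verify: -16*k**3 - 36*k**2 - 20*k - 5 matches t_k.

Yes. s_k = k \left(- 4 k^{3} - 4 k^{2} + 4 k - 1\right).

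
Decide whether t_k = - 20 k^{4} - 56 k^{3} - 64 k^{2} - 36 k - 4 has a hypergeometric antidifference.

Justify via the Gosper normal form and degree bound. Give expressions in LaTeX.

Yes. s_k = 4 k \left(- k^{4} - k^{3} + 1\right).

The ratio is (5*k**4 + 34*k**3 + 88*k**2 + 103*k + 45)/(5*k**4 + 14*k**3 + 16*k**2 + 9*k + 1).
Gosper form: A/B · C(k+1)/C(k) with A=1, B=1, C=k**4 + 14*k**3/5 + 16*k**2/5 + 9*k/5 + 1/5.
Key eq: (1)·f(k+1) = (1)·f(k) + (k**4 + 14*k**3/5 + 16*k**2/5 + 9*k/5 + 1/5).
deg f ≤ 5 (via 0,0,4).
Coefficient equations give f(k) = k*(k**4 + k**3 - 1)/5.
R(k) = B(k−1)·f(k)/C(k) = k*(k**4 + k**3 - 1)/(5*k**4 + 14*k**3 + 16*k**2 + 9*k + 1); s_k = R·t_k = 4*k*(-k**4 - k**3 + 1).
Δs = -20*k**4 - 56*k**3 - 64*k**2 - 36*k - 4, as required.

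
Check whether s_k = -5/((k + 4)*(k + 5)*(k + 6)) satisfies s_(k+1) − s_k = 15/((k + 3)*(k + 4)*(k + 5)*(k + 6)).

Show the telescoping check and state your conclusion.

Invalid: residual -60/(k**5 + 25*k**4 + 245*k**3 + 1175*k**2 + 2754*k + 2520) ≠ 0.

s_(k+1) = -5/((k + 5)*(k + 6)*(k + 7))
s_(k+1) − s_k = 15/((k + 4)*(k + 5)*(k + 6)*(k + 7))
(s_(k+1) − s_k) − t_k = -60/((k + 3)*(k + 4)*(k + 5)*(k + 6)*(k + 7))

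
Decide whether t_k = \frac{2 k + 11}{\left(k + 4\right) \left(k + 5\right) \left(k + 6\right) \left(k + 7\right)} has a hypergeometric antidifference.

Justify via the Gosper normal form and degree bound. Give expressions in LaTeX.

Step 1: r(k) = (k + 4)*(2*k + 13)/((k + 8)*(2*k + 11)).
Take A(k)=k + 4, B(k)=k + 8, C(k)=k + 11/2.
Key eq: (k + 4)·f(k+1) = (k + 7)·f(k) + (k + 11/2).
Degrees (1,1,1) ⇒ d ≤ 3.
A polynomial solution: f(k) = k*(k + 5)*(k + 10)/48.
Certificate R = B(k−1)f/C = k*(k + 5)*(k + 7)*(k + 10)/(24*(2*k + 11)) gives s_k = k*(k + 10)/(24*(k**2 + 10*k + 24)).
Δs = (2*k + 11)/(k**4 + 22*k**3 + 179*k**2 + 638*k + 840), as required.

Yes. s_k = \frac{k \left(k + 10\right)}{24 \left(k^{2} + 10 k + 24\right)}.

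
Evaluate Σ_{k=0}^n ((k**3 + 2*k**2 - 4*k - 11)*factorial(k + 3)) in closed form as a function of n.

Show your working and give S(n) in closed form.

Compute t_(k+1)/t_k: get (k**4 + 9*k**3 + 23*k**2 - 48)/(k**3 + 2*k**2 - 4*k - 11).
A = k + 4, B = 1, C = k**3 + 2*k**2 - 4*k - 11.
Solve (k + 4)·f(k+1) − (1)·f(k) = k**3 + 2*k**2 - 4*k - 11.
Degrees (1,0,3) ⇒ d ≤ 2.
Coefficient equations give f(k) = k**2 - 3*k - 1.
Then R = B(k−1)f/C = (k**2 - 3*k - 1)/(k**3 + 2*k**2 - 4*k - 11), so s_k = R(k)·t_k = (k**2 - 3*k - 1)*factorial(k + 3).
s_(k+1) − s_k = (k**3 + 2*k**2 - 4*k - 11)*factorial(k + 3) = t_k.
s_(n+1) = (n**2 - n - 3)*factorial(n + 4) and s_(0) = -6, so S(n) = n**2*factorial(n + 4) - n*factorial(n + 4) - 3*factorial(n + 4) + 6.

S(n) = n**2*factorial(n + 4) - n*factorial(n + 4) - 3*factorial(n + 4) + 6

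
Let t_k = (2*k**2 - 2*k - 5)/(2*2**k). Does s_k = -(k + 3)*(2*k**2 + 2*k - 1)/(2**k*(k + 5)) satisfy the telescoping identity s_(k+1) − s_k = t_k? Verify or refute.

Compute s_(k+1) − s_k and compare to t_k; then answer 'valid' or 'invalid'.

s_(k+1) = -(k + 4)*(2*k + 2*(k + 1)**2 + 1)/(2*2**k*(k + 6))
s_(k+1) − s_k = (2*k**4 + 16*k**3 + 9*k**2 - 93*k - 96)/(2*2**k*(k**2 + 11*k + 30))
(s_(k+1) − s_k) − t_k = (-2*k**3 - 12*k**2 + 11*k + 27)/(2**k*(k**2 + 11*k + 30))

Invalid: residual (-2*k**3 - 12*k**2 + 11*k + 27)/(2**k*(k**2 + 11*k + 30)) ≠ 0.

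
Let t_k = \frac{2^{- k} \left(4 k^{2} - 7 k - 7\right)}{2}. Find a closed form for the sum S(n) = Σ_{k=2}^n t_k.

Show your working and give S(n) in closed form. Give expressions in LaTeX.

The ratio is (4*k**2 + k - 10)/(2*(4*k**2 - 7*k - 7)).
Gosper form: A/B · C(k+1)/C(k) with A=1/2, B=1, C=k**2 - 7*k/4 - 7/4.
Need (1/2)·f(k+1) − (1)·f(k) = k**2 - 7*k/4 - 7/4.
deg f ≤ 2 (via 0,0,2).
A polynomial solution: f(k) = -(4*k**2 + k - 2)/2.
So s_k = (B(k−1)f/C)·t_k = (-2*(4*k**2 + k - 2)/(4*k**2 - 7*k - 7))·t_k = (-4*k**2 - k + 2)/2**k.
Δs = (4*k**2 - 7*k - 7)/(2*2**k), as required.
Evaluate: s_(n+1) = 2**(-n - 1)*(-4*n**2 - 9*n - 3); subtract s_(2) = -4 ⇒ S(n) = 2**(-n - 1)*(2**(n + 3) - 4*n**2 - 9*n - 3).

S(n) = 2^{- n - 1} \left(2^{n + 3} - 4 n^{2} - 9 n - 3\right)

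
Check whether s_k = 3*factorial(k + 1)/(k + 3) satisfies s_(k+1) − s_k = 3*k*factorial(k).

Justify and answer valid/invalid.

Invalid: residual -6*(k**2 + 3*k - 1)*factorial(k)/((k + 3)*(k + 4)) ≠ 0.

s_(k+1) = 3*factorial(k + 2)/(k + 4)
s_(k+1) − s_k = 3*(k**2 + 4*k + 2)*factorial(k + 1)/((k + 3)*(k + 4))
(s_(k+1) − s_k) − t_k = -6*(k**2 + 3*k - 1)*factorial(k)/((k + 3)*(k + 4))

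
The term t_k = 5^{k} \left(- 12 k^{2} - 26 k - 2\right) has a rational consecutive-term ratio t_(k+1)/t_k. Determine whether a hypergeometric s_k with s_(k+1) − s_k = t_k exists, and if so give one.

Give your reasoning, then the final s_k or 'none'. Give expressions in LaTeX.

Step 1: r(k) = 5*(6*k**2 + 25*k + 20)/(6*k**2 + 13*k + 1).
A = 5, B = 1, C = k**2 + 13*k/6 + 1/6.
Set up (5)·f(k+1) − (1)·f(k) − (k**2 + 13*k/6 + 1/6) = 0.
deg f ≤ 2 (via 0,0,2).
Match coefficients ⇒ f(k) = (k - 1)*(3*k + 2)/12.
Get s_k = R·t_k = 5**k*(-3*k**2 + k + 2) with R(k) = B(k−1)f(k)/C(k) = (k - 1)*(3*k + 2)/(2*(6*k**2 + 13*k + 1)).
s_(k+1) − s_k = 5**k*(-12*k**2 - 26*k - 2) = t_k.

s_k = 5^{k} \left(- 3 k^{2} + k + 2\right)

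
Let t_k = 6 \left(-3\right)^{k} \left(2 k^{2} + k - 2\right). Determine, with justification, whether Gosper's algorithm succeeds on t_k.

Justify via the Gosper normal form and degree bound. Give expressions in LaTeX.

Compute t_(k+1)/t_k: get 3*(-k - 2*(k + 1)**2 + 1)/(2*k**2 + k - 2).
Gosper form: A/B · C(k+1)/C(k) with A=-3, B=1, C=k**2 + k/2 - 1.
Solve (-3)·f(k+1) − (1)·f(k) = k**2 + k/2 - 1.
Degrees (0,0,2) ⇒ d ≤ 2.
Solving with deg f ≤ 2: f(k) = -(k**2 - k - 1)/4.
Then R = B(k−1)f/C = -(k**2 - k - 1)/(2*(2*k**2 + k - 2)), so s_k = R(k)·t_k = (-3)**(k + 1)*(k**2 - k - 1).
Δs = 6*(-3)**k*(2*k**2 + k - 2), as required.

Yes. s_k = \left(-3\right)^{k + 1} \left(k^{2} - k - 1\right).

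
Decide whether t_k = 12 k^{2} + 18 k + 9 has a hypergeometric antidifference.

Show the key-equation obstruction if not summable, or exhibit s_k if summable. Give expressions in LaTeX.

Step 1: r(k) = (4*k**2 + 14*k + 13)/(4*k**2 + 6*k + 3).
Normal form (A,B,C) = (1, 1, k**2 + 3*k/2 + 3/4).
Need (1)·f(k+1) − (1)·f(k) = k**2 + 3*k/2 + 3/4.
From deg A=0, deg B=0, deg C=2: d=3.
Solving with deg f ≤ 3: f(k) = k*(4*k**2 + 3*k + 2)/12.
So s_k = (B(k−1)f/C)·t_k = (k*(4*k**2 + 3*k + 2)/(3*(4*k**2 + 6*k + 3)))·t_k = k*(4*k**2 + 3*k + 2).
Δs = 12*k**2 + 18*k + 9, as required.

Yes. s_k = k \left(4 k^{2} + 3 k + 2\right).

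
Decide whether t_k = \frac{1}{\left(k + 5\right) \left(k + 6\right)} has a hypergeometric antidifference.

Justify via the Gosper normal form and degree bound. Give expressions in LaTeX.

r(k) = (k + 5)/(k + 7) after simplifying.
Factor: A=k + 5; B=k + 7; C=1.
Key eq: (k + 5)·f(k+1) = (k + 6)·f(k) + (1).
deg f ≤ 1 (via 1,1,0).
Solve for f: f(k) = k/5 (degree 1 ≤ 1).
Get s_k = R·t_k = k/(5*(k + 5)) with R(k) = B(k−1)f(k)/C(k) = k*(k + 6)/5.
Check: Δs_k = 1/(k**2 + 11*k + 30). ✓

Yes. s_k = \frac{k}{5 \left(k + 5\right)}.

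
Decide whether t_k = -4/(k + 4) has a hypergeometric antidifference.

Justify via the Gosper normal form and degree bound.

r(k) = (k + 4)/(k + 5) after simplifying.
Normal form (A,B,C) = (k + 4, k + 5, 1).
Solve (k + 4)·f(k+1) − (k + 4)·f(k) = 1.
deg f ≤ 0 (via 1,1,0).
f = c0 ⇒ A·f(k+1) − B(k−1)·f(k) − C = -1. The system {-1 = 0} is inconsistent; no antidifference.

No; the coefficient equations for f are inconsistent.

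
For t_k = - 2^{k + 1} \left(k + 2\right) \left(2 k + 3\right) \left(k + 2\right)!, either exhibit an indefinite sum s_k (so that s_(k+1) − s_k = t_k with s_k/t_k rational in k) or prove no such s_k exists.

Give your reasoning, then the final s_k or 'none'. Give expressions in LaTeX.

s_k = - 2^{k + 1} k \left(k + 2\right)!

Ratio r(k) = (k + 3)**2*(4*k + 10)/((k + 2)*(2*k + 3)).
Normal form (A,B,C) = (2*k + 6, 1, k**2 + 7*k/2 + 3).
f must satisfy (2*k + 6)·f(k+1) − (1)·f(k) = k**2 + 7*k/2 + 3.
d = 1 from the (1,0,2) case.
A polynomial solution: f(k) = k/2.
Get s_k = R·t_k = -2**(k + 1)*k*factorial(k + 2) with R(k) = B(k−1)f(k)/C(k) = k/((k + 2)*(2*k + 3)).
Verify: -2**(k + 1)*(k + 2)*(2*k + 3)*factorial(k + 2) matches t_k.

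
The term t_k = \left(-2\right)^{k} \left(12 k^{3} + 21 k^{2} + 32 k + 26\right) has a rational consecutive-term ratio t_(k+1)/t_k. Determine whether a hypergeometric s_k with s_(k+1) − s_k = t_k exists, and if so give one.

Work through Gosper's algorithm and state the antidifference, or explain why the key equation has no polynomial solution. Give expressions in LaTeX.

Step 1: r(k) = 2*(-12*k**3 - 57*k**2 - 110*k - 91)/(12*k**3 + 21*k**2 + 32*k + 26).
A = -2, B = 1, C = k**3 + 7*k**2/4 + 8*k/3 + 13/6.
Need (-2)·f(k+1) − (1)·f(k) = k**3 + 7*k**2/4 + 8*k/3 + 13/6.
d = 3 from the (0,0,3) case.
Coefficient equations give f(k) = -(4*k**3 - k**2 + 4*k + 4)/12.
Then R = B(k−1)f/C = -(4*k**3 - k**2 + 4*k + 4)/(12*k**3 + 21*k**2 + 32*k + 26), so s_k = R(k)·t_k = (-2)**k*(-4*k**3 + k**2 - 4*k - 4).
Check: Δs_k = (-2)**k*(12*k**3 + 21*k**2 + 32*k + 26). ✓

s_k = \left(-2\right)^{k} \left(- 4 k^{3} + k^{2} - 4 k - 4\right)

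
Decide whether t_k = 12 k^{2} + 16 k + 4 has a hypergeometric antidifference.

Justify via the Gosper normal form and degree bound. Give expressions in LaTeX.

The ratio is (3*k**2 + 10*k + 8)/(3*k**2 + 4*k + 1).
Gosper form: A/B · C(k+1)/C(k) with A=1, B=1, C=k**2 + 4*k/3 + 1/3.
Solve (1)·f(k+1) − (1)·f(k) = k**2 + 4*k/3 + 1/3.
d = 3 from the (0,0,2) case.
Match coefficients ⇒ f(k) = k*(k + 1)*(2*k - 1)/6.
Then R = B(k−1)f/C = k*(2*k - 1)/(2*(3*k + 1)), so s_k = R(k)·t_k = 2*k*(2*k**2 + k - 1).
s_(k+1) − s_k = 12*k**2 + 16*k + 4 = t_k.

Yes. s_k = 2 k \left(2 k^{2} + k - 1\right).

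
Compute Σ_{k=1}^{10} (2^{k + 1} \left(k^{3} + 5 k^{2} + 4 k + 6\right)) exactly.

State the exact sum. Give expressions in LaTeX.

Σ = 5054448

Step 1: r(k) = 2*(k**3 + 8*k**2 + 17*k + 16)/(k**3 + 5*k**2 + 4*k + 6).
So A=2 and B=1, with C=k**3 + 5*k**2 + 4*k + 6.
f must satisfy (2)·f(k+1) − (1)·f(k) = k**3 + 5*k**2 + 4*k + 6.
From deg A=0, deg B=0, deg C=3: d=3.
Solving with deg f ≤ 3: f(k) = k**3 - k**2 + 2*k + 2.
Then R = B(k−1)f/C = (k**3 - k**2 + 2*k + 2)/(k**3 + 5*k**2 + 4*k + 6), so s_k = R(k)·t_k = 2**(k + 1)*(k**3 - k**2 + 2*k + 2).
Δs = 2**(k + 1)*(k**3 + 5*k**2 + 4*k + 6), as required.
Sum = s_(11) − s_(1); s_(11) = 5054464, s_(1) = 16 ⇒ 5054448.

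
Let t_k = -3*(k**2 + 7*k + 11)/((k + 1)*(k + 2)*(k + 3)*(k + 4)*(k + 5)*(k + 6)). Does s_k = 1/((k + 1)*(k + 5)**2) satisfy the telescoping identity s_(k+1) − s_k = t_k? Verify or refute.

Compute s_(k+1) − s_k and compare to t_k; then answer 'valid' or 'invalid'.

Invalid: residual 2*(4*k**3 + 48*k**2 + 182*k + 213)/(k**8 + 32*k**7 + 436*k**6 + 3290*k**5 + 14959*k**4 + 41678*k**3 + 68844*k**2 + 60840*k + 21600) ≠ 0.

s_(k+1) = 1/((k + 2)*(k + 6)**2)
s_(k+1) − s_k = 1/((k + 2)*(k + 6)**2) - 1/((k + 1)*(k + 5)**2)
(s_(k+1) − s_k) − t_k = 2*(4*k**3 + 48*k**2 + 182*k + 213)/(k**8 + 32*k**7 + 436*k**6 + 3290*k**5 + 14959*k**4 + 41678*k**3 + 68844*k**2 + 60840*k + 21600)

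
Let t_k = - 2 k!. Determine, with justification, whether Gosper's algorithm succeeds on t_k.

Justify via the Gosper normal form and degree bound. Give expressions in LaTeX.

No — negative degree bound, so no certificate f.

t_(k+1)/t_k = k + 1.
A = k + 1, B = 1, C = 1.
Key eq: (k + 1)·f(k+1) = (1)·f(k) + (1).
d = -1 from the (1,0,0) case.
deg f ≤ -1 is impossible — no certificate.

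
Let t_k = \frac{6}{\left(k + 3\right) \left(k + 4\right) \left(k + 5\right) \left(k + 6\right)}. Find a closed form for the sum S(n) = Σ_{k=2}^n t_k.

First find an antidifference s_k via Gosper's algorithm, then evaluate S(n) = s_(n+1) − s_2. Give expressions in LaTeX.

S(n) = \frac{n^{3} + 15 n^{2} + 74 n - 90}{105 \left(n^{3} + 15 n^{2} + 74 n + 120\right)}

Step 1: r(k) = (k + 3)/(k + 7).
A = k + 3, B = k + 7, C = 1.
f must satisfy (k + 3)·f(k+1) − (k + 6)·f(k) = 1.
From deg A=1, deg B=1, deg C=0: d=3.
A polynomial solution: f(k) = k*(k**2 + 12*k + 47)/180.
Certificate R = B(k−1)f/C = k*(k + 6)*(k**2 + 12*k + 47)/180 gives s_k = k*(k**2 + 12*k + 47)/(30*(k + 3)*(k + 4)*(k + 5)).
s_(k+1) − s_k = 6/(k**4 + 18*k**3 + 119*k**2 + 342*k + 360) = t_k.
Evaluate: s_(n+1) = (n**3 + 15*n**2 + 74*n + 60)/(30*(n**3 + 15*n**2 + 74*n + 120)); subtract s_(2) = 1/42 ⇒ S(n) = (n**3 + 15*n**2 + 74*n - 90)/(105*(n**3 + 15*n**2 + 74*n + 120)).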